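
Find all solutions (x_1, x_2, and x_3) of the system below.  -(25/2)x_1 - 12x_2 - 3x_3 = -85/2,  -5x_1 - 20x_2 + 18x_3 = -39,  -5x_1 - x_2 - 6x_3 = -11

no solution

Row-reduce:
R1 ← R1 / (-25/2).
R2 ← R2 + 5·R1.
R3 ← R3 + 5·R1.
R2 ← R2 / (-76/5).
R1 ← R1 − 24/25·R2.
R3 ← R3 − 19/5·R2.
Row 3 reduces to 0 = 1/2, a contradiction. The system is inconsistent.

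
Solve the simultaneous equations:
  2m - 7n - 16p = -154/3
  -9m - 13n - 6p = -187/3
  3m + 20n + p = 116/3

Row-reduce the augmented matrix:
R1 ← R1 / (2).
R2 ← R2 + 9·R1.
R3 ← R3 − 3·R1.
R2 ← R2 / (-89/2).
R1 ← R1 + 7/2·R2.
R3 ← R3 − 61/2·R2.
R3 ← R3 / (-2533/89).
R1 ← R1 + 166/89·R3.
R2 ← R2 − 156/89·R3.
Reading off the reduced rows gives m = 3, n = 4/3, p = 3.

m = 3, n = 4/3, p = 3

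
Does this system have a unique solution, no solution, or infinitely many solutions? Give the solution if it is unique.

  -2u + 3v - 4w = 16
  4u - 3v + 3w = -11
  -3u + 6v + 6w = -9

u = 1, v = 2, w = -3

Row-reduce the augmented matrix:
R1 ← R1 / (-2).
R2 ← R2 − 4·R1.
R3 ← R3 + 3·R1.
R2 ← R2 / (3).
R1 ← R1 + 3/2·R2.
R3 ← R3 − 3/2·R2.
R3 ← R3 / (29/2).
R1 ← R1 + 1/2·R3.
R2 ← R2 + 5/3·R3.
Reading off the reduced rows gives u = 1, v = 2, w = -3.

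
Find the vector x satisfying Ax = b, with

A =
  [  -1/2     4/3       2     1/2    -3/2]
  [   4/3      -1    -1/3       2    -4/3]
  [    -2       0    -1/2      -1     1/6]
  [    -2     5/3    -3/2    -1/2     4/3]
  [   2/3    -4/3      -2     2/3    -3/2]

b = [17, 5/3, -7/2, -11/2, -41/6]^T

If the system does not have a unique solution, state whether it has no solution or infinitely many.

Row-reduce the augmented matrix:
R1 ← R1 / (-1/2).
R2 ← R2 − 4/3·R1.
R3 ← R3 + 2·R1.
R4 ← R4 + 2·R1.
R5 ← R5 − 2/3·R1.
R2 ← R2 / (23/9).
R1 ← R1 + 8/3·R2.
R3 ← R3 + 16/3·R2.
R4 ← R4 + 11/3·R2.
R5 ← R5 − 4/9·R2.
R3 ← R3 / (89/46).
R1 ← R1 − 28/23·R3.
R2 ← R2 − 45/23·R3.
R4 ← R4 + 107/46·R3.
R5 ← R5 + 14/69·R3.
R4 ← R4 / (1253/178).
R1 ← R1 + 1/89·R4.
R2 ← R2 + 240/89·R4.
R3 ← R3 − 182/89·R4.
R5 ← R5 − 104/89·R4.
R5 ← R5 / (-46223/22554).
R1 ← R1 − 2060/3759·R5.
R2 ← R2 − 657/1253·R5.
R3 ← R3 + 397/537·R5.
R4 ← R4 + 1119/1253·R5.
Reading off the reduced rows gives x_1 = 0, x_2 = 3, x_3 = 4, x_4 = 1, x_5 = -3.

x_1 = 0, x_2 = 3, x_3 = 4, x_4 = 1, x_5 = -3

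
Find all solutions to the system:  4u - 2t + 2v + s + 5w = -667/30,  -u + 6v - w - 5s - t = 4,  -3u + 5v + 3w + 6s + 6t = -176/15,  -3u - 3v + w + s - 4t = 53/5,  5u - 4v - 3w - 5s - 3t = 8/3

Row-reduce the augmented matrix:
R1 ← R1 / (4).
R2 ← R2 + 1·R1.
R3 ← R3 + 3·R1.
R4 ← R4 + 3·R1.
R5 ← R5 − 5·R1.
R2 ← R2 / (13/2).
R1 ← R1 − 1/2·R2.
R3 ← R3 − 13/2·R2.
R4 ← R4 + 3/2·R2.
R5 ← R5 + 13/2·R2.
R3 ← R3 / (13/2).
R1 ← R1 − 16/13·R3.
R2 ← R2 − 1/26·R3.
R4 ← R4 − 125/26·R3.
R5 ← R5 + 9·R3.
R4 ← R4 / (-1327/169).
R1 ← R1 + 264/169·R4.
R2 ← R2 + 135/169·R4.
R3 ← R3 − 23/13·R4.
R5 ← R5 − 64/13·R4.
R5 ← R5 / (-186/1327).
R1 ← R1 − 697/1327·R5.
R2 ← R2 − 1035/1327·R5.
R3 ← R3 + 1850/1327·R5.
R4 ← R4 − 1738/1327·R5.
Reading off the reduced rows gives u = -5/2, v = -2/3, w = -5/2, s = -2/5, t = -1.

u = -5/2, v = -2/3, w = -5/2, s = -2/5, t = -1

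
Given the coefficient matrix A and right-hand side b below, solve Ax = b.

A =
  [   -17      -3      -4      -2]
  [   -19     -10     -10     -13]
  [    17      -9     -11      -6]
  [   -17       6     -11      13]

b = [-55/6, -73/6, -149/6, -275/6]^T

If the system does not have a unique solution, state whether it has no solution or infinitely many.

x_1 = 0, x_2 = 1/2, x_3 = 8/3, x_4 = -3/2

Row-reduce the augmented matrix:
R1 ← R1 / (-17).
R2 ← R2 + 19·R1.
R3 ← R3 − 17·R1.
R4 ← R4 + 17·R1.
R2 ← R2 / (-113/17).
R1 ← R1 − 3/17·R2.
R3 ← R3 + 12·R2.
R4 ← R4 − 9·R2.
R3 ← R3 / (-567/113).
R1 ← R1 − 10/113·R3.
R2 ← R2 − 94/113·R3.
R4 ← R4 + 1637/113·R3.
R4 ← R4 / (-18476/567).
R1 ← R1 − 19/567·R4.
R2 ← R2 − 1993/567·R4.
R3 ← R3 + 1292/567·R4.
Reading off the reduced rows gives x_1 = 0, x_2 = 1/2, x_3 = 8/3, x_4 = -3/2.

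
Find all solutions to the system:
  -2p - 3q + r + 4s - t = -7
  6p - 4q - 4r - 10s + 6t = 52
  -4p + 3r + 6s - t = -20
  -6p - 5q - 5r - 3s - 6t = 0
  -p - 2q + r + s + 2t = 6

Row-reduce:
R1 ← R1 / (-2).
R2 ← R2 − 6·R1.
R3 ← R3 + 4·R1.
R4 ← R4 + 6·R1.
R5 ← R5 + 1·R1.
R2 ← R2 / (-13).
R1 ← R1 − 3/2·R2.
R3 ← R3 − 6·R2.
R4 ← R4 − 4·R2.
R5 ← R5 + 1/2·R2.
R3 ← R3 / (7/13).
R1 ← R1 + 8/13·R3.
R2 ← R2 − 1/13·R3.
R4 ← R4 + 108/13·R3.
R5 ← R5 − 7/13·R3.
R4 ← R4 / (-31).
R1 ← R1 + 3·R4.
R3 ← R3 + 2·R4.
Rank is 4 with 5 unknowns, leaving t free.

infinitely many solutions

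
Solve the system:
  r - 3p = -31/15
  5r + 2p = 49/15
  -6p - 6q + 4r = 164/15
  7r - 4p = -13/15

p = 4/5, q = -12/5, r = 1/3

Row-reduce the augmented matrix:
R1 ← R1 / (-3).
R2 ← R2 − 2·R1.
R3 ← R3 + 6·R1.
R4 ← R4 + 4·R1.
Swap R2 and R3.
R2 ← R2 / (-6).
R3 ← R3 / (17/3).
R1 ← R1 + 1/3·R3.
R2 ← R2 + 1/3·R3.
R4 ← R4 − 17/3·R3.
R4 reduces to 0 = 0, so the extra equation is consistent.
Reading off the reduced rows gives p = 4/5, q = -12/5, r = 1/3.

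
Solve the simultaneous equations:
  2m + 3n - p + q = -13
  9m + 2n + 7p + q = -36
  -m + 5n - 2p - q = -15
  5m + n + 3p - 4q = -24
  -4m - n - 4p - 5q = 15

no solution

Row-reduce:
R1 ← R1 / (2).
R2 ← R2 − 9·R1.
R3 ← R3 + 1·R1.
R4 ← R4 − 5·R1.
R5 ← R5 + 4·R1.
R2 ← R2 / (-23/2).
R1 ← R1 − 3/2·R2.
R3 ← R3 − 13/2·R2.
R4 ← R4 + 13/2·R2.
R5 ← R5 − 5·R2.
R3 ← R3 / (4).
R1 ← R1 − 1·R3.
R2 ← R2 + 1·R3.
R4 ← R4 + 1·R3.
R5 ← R5 + 1·R3.
R4 ← R4 / (-473/92).
R1 ← R1 − 61/92·R4.
R2 ← R2 + 29/92·R4.
R3 ← R3 + 57/92·R4.
R5 ← R5 + 473/92·R4.
Row 5 reduces to 0 = 3, a contradiction. The system is inconsistent.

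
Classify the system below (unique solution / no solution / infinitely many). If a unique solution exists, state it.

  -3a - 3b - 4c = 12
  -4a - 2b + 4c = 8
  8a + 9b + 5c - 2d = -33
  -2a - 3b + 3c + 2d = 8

no solution

Row-reduce:
R1 ← R1 / (-3).
R2 ← R2 + 4·R1.
R3 ← R3 − 8·R1.
R4 ← R4 + 2·R1.
R2 ← R2 / (2).
R1 ← R1 − 1·R2.
R3 ← R3 − 1·R2.
R4 ← R4 + 1·R2.
R3 ← R3 / (-31/3).
R1 ← R1 + 10/3·R3.
R2 ← R2 − 14/3·R3.
R4 ← R4 − 31/3·R3.
Row 4 reduces to 0 = -1, a contradiction. The system is inconsistent.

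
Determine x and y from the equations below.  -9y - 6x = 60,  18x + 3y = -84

Row-reduce the augmented matrix:
R1 ← R1 / (-6).
R2 ← R2 − 18·R1.
R2 ← R2 / (-24).
R1 ← R1 − 3/2·R2.
Reading off the reduced rows gives x = -4, y = -4.

x = -4, y = -4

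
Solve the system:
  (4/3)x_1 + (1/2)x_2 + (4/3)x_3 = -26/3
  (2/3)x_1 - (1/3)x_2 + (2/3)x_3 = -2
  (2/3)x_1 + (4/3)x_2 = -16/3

Row-reduce the augmented matrix:
R1 ← R1 / (4/3).
R2 ← R2 − 2/3·R1.
R3 ← R3 − 2/3·R1.
R2 ← R2 / (-7/12).
R1 ← R1 − 3/8·R2.
R3 ← R3 − 13/12·R2.
R3 ← R3 / (-2/3).
R1 ← R1 − 1·R3.
Reading off the reduced rows gives x_1 = 0, x_2 = -4, x_3 = -5.

x_1 = 0, x_2 = -4, x_3 = -5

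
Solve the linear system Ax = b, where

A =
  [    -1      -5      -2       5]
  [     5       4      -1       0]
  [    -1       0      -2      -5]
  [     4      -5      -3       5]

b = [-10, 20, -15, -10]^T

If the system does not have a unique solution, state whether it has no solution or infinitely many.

x_1 = 0, x_2 = 5, x_3 = 0, x_4 = 3

Row-reduce the augmented matrix:
R1 ← R1 / (-1).
R2 ← R2 − 5·R1.
R3 ← R3 + 1·R1.
R4 ← R4 − 4·R1.
R2 ← R2 / (-21).
R1 ← R1 − 5·R2.
R3 ← R3 − 5·R2.
R4 ← R4 + 25·R2.
R3 ← R3 / (-55/21).
R1 ← R1 + 13/21·R3.
R2 ← R2 − 11/21·R3.
R4 ← R4 − 44/21·R3.
R4 ← R4 / (-8).
R1 ← R1 − 21/11·R4.
R2 ← R2 + 2·R4.
R3 ← R3 − 17/11·R4.
Reading off the reduced rows gives x_1 = 0, x_2 = 5, x_3 = 0, x_4 = 3.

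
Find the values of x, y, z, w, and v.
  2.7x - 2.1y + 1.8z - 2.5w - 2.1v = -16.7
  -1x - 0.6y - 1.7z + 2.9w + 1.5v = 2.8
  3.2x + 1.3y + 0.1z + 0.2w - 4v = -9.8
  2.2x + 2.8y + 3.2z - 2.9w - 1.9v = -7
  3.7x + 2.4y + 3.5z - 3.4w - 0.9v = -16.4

Row-reduce the augmented matrix:
R1 ← R1 / (27/10).
R2 ← R2 + 1·R1.
R3 ← R3 − 16/5·R1.
R4 ← R4 − 11/5·R1.
R5 ← R5 − 37/10·R1.
R2 ← R2 / (-62/45).
R1 ← R1 + 7/9·R2.
R3 ← R3 − 341/90·R2.
R4 ← R4 − 203/45·R2.
R5 ← R5 − 95/18·R2.
R3 ← R3 / (-39/8).
R1 ← R1 − 5/4·R3.
R2 ← R2 − 3/4·R3.
R4 ← R4 + 33/20·R3.
R5 ← R5 + 117/40·R3.
R4 ← R4 / (162767/60450).
R1 ← R1 − 590/3627·R4.
R2 ← R2 + 671/6045·R4.
R3 ← R3 + 1031/585·R4.
R5 ← R5 − 3771/1550·R4.
R5 ← R5 / (4294863/1627670).
R1 ← R1 + 192948/162767·R5.
R2 ← R2 + 5446/14797·R5.
R3 ← R3 − 198816/162767·R5.
R4 ← R4 − 121809/162767·R5.
Reading off the reduced rows gives x = -5, y = 2, z = -2, w = -1, v = -1.

x = -5, y = 2, z = -2, w = -1, v = -1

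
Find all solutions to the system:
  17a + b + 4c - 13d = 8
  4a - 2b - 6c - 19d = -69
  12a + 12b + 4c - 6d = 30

infinitely many solutions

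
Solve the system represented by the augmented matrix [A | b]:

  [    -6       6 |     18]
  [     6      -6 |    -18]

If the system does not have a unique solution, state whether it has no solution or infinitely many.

infinitely many solutions

Row-reduce:
R1 ← R1 / (-6).
R2 ← R2 − 6·R1.
Rank is 1 with 2 unknowns, leaving x_2 free.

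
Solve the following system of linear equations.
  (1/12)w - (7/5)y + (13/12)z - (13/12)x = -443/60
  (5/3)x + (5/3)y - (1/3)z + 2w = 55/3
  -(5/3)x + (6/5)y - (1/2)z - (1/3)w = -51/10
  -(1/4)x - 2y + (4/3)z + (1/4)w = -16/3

no solution

Row-reduce:
R1 ← R1 / (-13/12).
R2 ← R2 − 5/3·R1.
R3 ← R3 + 5/3·R1.
R4 ← R4 + 1/4·R1.
R2 ← R2 / (-19/39).
R1 ← R1 − 84/65·R2.
R3 ← R3 − 218/65·R2.
R4 ← R4 + 109/65·R2.
R3 ← R3 / (3997/570).
R1 ← R1 − 241/95·R3.
R2 ← R2 + 52/19·R3.
R4 ← R4 + 3997/1140·R3.
Row 4 reduces to 0 = -1/2, a contradiction. The system is inconsistent.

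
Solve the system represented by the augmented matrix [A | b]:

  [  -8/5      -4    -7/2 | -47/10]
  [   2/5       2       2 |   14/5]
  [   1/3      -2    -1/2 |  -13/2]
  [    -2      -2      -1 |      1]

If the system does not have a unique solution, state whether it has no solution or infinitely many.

Row-reduce:
R1 ← R1 / (-8/5).
R2 ← R2 − 2/5·R1.
R3 ← R3 − 1/3·R1.
R4 ← R4 + 2·R1.
R1 ← R1 − 5/2·R2.
R3 ← R3 + 17/6·R2.
R4 ← R4 − 3·R2.
R3 ← R3 / (47/24).
R1 ← R1 + 5/8·R3.
R2 ← R2 − 9/8·R3.
Row 4 reduces to 0 = 2, a contradiction. The system is inconsistent.

no solution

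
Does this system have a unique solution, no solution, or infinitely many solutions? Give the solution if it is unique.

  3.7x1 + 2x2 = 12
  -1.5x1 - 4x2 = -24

Row-reduce the augmented matrix:
R1 ← R1 / (37/10).
R2 ← R2 + 3/2·R1.
R2 ← R2 / (-118/37).
R1 ← R1 − 20/37·R2.
Reading off the reduced rows gives x1 = 0, x2 = 6.

x1 = 0, x2 = 6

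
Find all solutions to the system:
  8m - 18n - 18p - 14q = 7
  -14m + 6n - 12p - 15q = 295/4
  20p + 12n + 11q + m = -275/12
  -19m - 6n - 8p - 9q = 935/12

Row-reduce the augmented matrix:
R1 ← R1 / (8).
R2 ← R2 + 14·R1.
R3 ← R3 − 1·R1.
R4 ← R4 + 19·R1.
R2 ← R2 / (-51/2).
R1 ← R1 + 9/4·R2.
R3 ← R3 − 57/4·R2.
R4 ← R4 + 195/4·R2.
R3 ← R3 / (-35/17).
R1 ← R1 − 27/17·R3.
R2 ← R2 − 29/17·R3.
R4 ← R4 − 551/17·R3.
R4 ← R4 / (-3973/35).
R1 ← R1 + 191/35·R4.
R2 ← R2 + 1297/210·R4.
R3 ← R3 − 317/70·R4.
Reading off the reduced rows gives m = -3, n = -1/4, p = 2/3, q = -11/4.

m = -3, n = -1/4, p = 2/3, q = -11/4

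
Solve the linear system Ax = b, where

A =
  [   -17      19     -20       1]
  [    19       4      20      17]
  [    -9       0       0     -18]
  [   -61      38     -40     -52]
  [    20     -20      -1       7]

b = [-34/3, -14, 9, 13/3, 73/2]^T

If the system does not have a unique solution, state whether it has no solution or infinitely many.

x_1 = 7/3, x_2 = 0, x_3 = -3/2, x_4 = -5/3

Row-reduce the augmented matrix:
R1 ← R1 / (-17).
R2 ← R2 − 19·R1.
R3 ← R3 + 9·R1.
R4 ← R4 + 61·R1.
R5 ← R5 − 20·R1.
R2 ← R2 / (429/17).
R1 ← R1 + 19/17·R2.
R3 ← R3 + 171/17·R2.
R4 ← R4 + 513/17·R2.
R5 ← R5 − 40/17·R2.
R3 ← R3 / (1380/143).
R1 ← R1 − 460/429·R3.
R2 ← R2 + 40/429·R3.
R4 ← R4 − 4140/143·R3.
R5 ← R5 + 10429/429·R3.
Swap R4 and R5.
R4 ← R4 / (-10119/460).
R1 ← R1 − 2·R4.
R2 ← R2 − 14/23·R4.
R3 ← R3 + 539/460·R4.
R5 reduces to 0 = 0, so the extra equation is consistent.
Reading off the reduced rows gives x_1 = 7/3, x_2 = 0, x_3 = -3/2, x_4 = -5/3.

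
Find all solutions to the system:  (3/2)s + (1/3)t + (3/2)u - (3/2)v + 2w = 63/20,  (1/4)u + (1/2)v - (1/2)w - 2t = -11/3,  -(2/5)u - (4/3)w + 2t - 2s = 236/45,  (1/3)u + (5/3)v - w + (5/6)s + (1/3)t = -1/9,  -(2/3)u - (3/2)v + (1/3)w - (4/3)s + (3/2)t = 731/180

u = 5/3, v = -5/2, w = -7/3, s = 3/5, t = 2

Row-reduce the augmented matrix:
R1 ← R1 / (3/2).
R2 ← R2 − 1/4·R1.
R3 ← R3 + 2/5·R1.
R4 ← R4 − 1/3·R1.
R5 ← R5 + 2/3·R1.
R2 ← R2 / (3/4).
R1 ← R1 + 1·R2.
R3 ← R3 + 2/5·R2.
R4 ← R4 − 2·R2.
R5 ← R5 + 13/6·R2.
R3 ← R3 / (-56/45).
R1 ← R1 − 2/9·R3.
R2 ← R2 + 10/9·R3.
R4 ← R4 − 7/9·R3.
R5 ← R5 + 32/27·R3.
R4 ← R4 / (1/12).
R1 ← R1 − 5/14·R4.
R2 ← R2 − 17/14·R4.
R3 ← R3 − 39/28·R4.
R5 ← R5 − 11/42·R4.
R5 ← R5 / (-4768/189).
R1 ← R1 + 1865/63·R5.
R2 ← R2 + 6068/63·R5.
R3 ← R3 + 4499/42·R5.
R4 ← R4 − 229/3·R5.
Reading off the reduced rows gives u = 5/3, v = -5/2, w = -7/3, s = 3/5, t = 2.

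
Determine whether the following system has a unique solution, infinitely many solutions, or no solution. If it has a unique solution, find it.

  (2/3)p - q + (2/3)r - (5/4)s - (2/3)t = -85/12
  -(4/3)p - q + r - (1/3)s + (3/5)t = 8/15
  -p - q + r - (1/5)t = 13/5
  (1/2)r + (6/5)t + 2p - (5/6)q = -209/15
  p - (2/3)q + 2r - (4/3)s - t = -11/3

p = -4, q = 4, r = 2, s = 3, t = -3

Row-reduce the augmented matrix:
R1 ← R1 / (2/3).
R2 ← R2 + 4/3·R1.
R3 ← R3 + 1·R1.
R4 ← R4 − 2·R1.
R5 ← R5 − 1·R1.
R2 ← R2 / (-3).
R1 ← R1 + 3/2·R2.
R3 ← R3 + 5/2·R2.
R4 ← R4 − 13/6·R2.
R5 ← R5 − 5/6·R2.
R3 ← R3 / (1/18).
R1 ← R1 + 1/6·R3.
R2 ← R2 + 7/9·R3.
R4 ← R4 − 5/27·R3.
R5 ← R5 − 89/54·R3.
R4 ← R4 / (1/12).
R1 ← R1 − 1·R4.
R2 ← R2 − 31/4·R4.
R3 ← R3 − 35/4·R4.
R5 ← R5 + 44/3·R4.
R5 ← R5 / (12491/15).
R1 ← R1 + 58·R5.
R2 ← R2 + 4389/10·R5.
R3 ← R3 + 4971/10·R5.
R4 ← R4 − 278/5·R5.
Reading off the reduced rows gives p = -4, q = 4, r = 2, s = 3, t = -3.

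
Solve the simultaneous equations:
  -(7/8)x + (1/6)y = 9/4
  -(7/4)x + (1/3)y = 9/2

Row-reduce:
R1 ← R1 / (-7/8).
R2 ← R2 + 7/4·R1.
Rank is 1 with 2 unknowns, leaving y free.

infinitely many solutions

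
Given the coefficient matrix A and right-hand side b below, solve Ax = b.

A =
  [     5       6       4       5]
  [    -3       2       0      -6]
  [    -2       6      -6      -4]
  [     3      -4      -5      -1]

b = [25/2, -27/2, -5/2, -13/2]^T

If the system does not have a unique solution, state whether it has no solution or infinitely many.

x_1 = -1, x_2 = 3/4, x_3 = -1/2, x_4 = 3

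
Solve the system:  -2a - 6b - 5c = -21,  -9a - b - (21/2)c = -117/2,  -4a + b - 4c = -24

Row-reduce:
R1 ← R1 / (-2).
R2 ← R2 + 9·R1.
R3 ← R3 + 4·R1.
R2 ← R2 / (26).
R1 ← R1 − 3·R2.
R3 ← R3 − 13·R2.
Rank is 2 with 3 unknowns, leaving c free.

infinitely many solutions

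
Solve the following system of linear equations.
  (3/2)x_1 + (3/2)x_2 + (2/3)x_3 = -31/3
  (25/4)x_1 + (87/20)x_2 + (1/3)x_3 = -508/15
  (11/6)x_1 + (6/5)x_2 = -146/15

Row-reduce:
R1 ← R1 / (3/2).
R2 ← R2 − 25/4·R1.
R3 ← R3 − 11/6·R1.
R2 ← R2 / (-19/10).
R1 ← R1 − 1·R2.
R3 ← R3 + 19/30·R2.
Row 3 reduces to 0 = -1/6, a contradiction. The system is inconsistent.

no solution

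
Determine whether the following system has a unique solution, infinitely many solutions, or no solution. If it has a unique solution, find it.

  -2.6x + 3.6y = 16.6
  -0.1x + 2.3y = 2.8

x = -5, y = 1

Row-reduce the augmented matrix:
R1 ← R1 / (-13/5).
R2 ← R2 + 1/10·R1.
R2 ← R2 / (281/130).
R1 ← R1 + 18/13·R2.
Reading off the reduced rows gives x = -5, y = 1.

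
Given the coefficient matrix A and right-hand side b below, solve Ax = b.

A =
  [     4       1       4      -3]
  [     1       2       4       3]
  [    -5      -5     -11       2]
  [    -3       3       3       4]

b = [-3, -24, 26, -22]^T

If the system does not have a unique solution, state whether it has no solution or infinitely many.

no solution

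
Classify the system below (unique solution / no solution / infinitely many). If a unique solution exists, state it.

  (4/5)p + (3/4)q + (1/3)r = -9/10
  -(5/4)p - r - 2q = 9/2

infinitely many solutions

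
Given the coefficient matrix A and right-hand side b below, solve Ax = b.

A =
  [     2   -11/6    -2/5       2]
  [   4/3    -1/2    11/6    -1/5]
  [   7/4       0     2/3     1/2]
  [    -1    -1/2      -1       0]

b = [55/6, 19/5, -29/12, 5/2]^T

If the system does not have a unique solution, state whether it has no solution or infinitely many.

x_1 = -5, x_2 = -5, x_3 = 5, x_4 = 6

Row-reduce the augmented matrix:
R1 ← R1 / (2).
R2 ← R2 − 4/3·R1.
R3 ← R3 − 7/4·R1.
R4 ← R4 + 1·R1.
R2 ← R2 / (13/18).
R1 ← R1 + 11/12·R2.
R3 ← R3 − 77/48·R2.
R4 ← R4 + 17/12·R2.
R3 ← R3 / (-11381/3120).
R1 ← R1 − 641/260·R3.
R2 ← R2 − 189/65·R3.
R4 ← R4 − 759/260·R3.
R4 ← R4 / (-846/2995).
R1 ← R1 − 306/599·R4.
R2 ← R2 + 1212/2995·R4.
R3 ← R3 + 354/599·R4.
Reading off the reduced rows gives x_1 = -5, x_2 = -5, x_3 = 5, x_4 = 6.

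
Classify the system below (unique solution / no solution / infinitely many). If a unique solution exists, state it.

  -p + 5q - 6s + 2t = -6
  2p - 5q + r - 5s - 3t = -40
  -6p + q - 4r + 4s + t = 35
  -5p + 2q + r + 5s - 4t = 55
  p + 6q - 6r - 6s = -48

p = -6, q = 2, r = 5, s = 4, t = 1

Row-reduce the augmented matrix:
R1 ← R1 / (-1).
R2 ← R2 − 2·R1.
R3 ← R3 + 6·R1.
R4 ← R4 + 5·R1.
R5 ← R5 − 1·R1.
R2 ← R2 / (5).
R1 ← R1 + 5·R2.
R3 ← R3 + 29·R2.
R4 ← R4 + 23·R2.
R5 ← R5 − 11·R2.
R3 ← R3 / (9/5).
R1 ← R1 − 1·R3.
R2 ← R2 − 1/5·R3.
R4 ← R4 − 28/5·R3.
R5 ← R5 + 41/5·R3.
R4 ← R4 / (1252/9).
R1 ← R1 − 194/9·R4.
R2 ← R2 − 28/9·R4.
R3 ← R3 + 293/9·R4.
R5 ← R5 + 2174/9·R4.
R5 ← R5 / (-7587/626).
R1 ← R1 − 525/626·R5.
R2 ← R2 − 196/313·R5.
R3 ← R3 + 1631/1252·R5.
R4 ← R4 − 61/1252·R5.
Reading off the reduced rows gives p = -6, q = 2, r = 5, s = 4, t = 1.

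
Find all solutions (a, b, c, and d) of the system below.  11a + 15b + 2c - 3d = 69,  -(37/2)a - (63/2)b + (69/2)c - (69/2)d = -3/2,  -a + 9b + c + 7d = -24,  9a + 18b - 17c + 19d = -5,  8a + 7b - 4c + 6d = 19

no solution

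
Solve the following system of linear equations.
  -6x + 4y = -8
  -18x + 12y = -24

infinitely many solutions

Row-reduce:
R1 ← R1 / (-6).
R2 ← R2 + 18·R1.
Rank is 1 with 2 unknowns, leaving y free.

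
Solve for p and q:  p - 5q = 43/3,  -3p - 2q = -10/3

Row-reduce the augmented matrix:
R2 ← R2 + 3·R1.
R2 ← R2 / (-17).
R1 ← R1 + 5·R2.
Reading off the reduced rows gives p = 8/3, q = -7/3.

p = 8/3, q = -7/3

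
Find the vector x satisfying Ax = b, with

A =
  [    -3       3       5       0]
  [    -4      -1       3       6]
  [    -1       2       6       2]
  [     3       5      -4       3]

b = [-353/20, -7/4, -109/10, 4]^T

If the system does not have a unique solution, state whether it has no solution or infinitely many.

x_1 = 9/5, x_2 = -2, x_3 = -5/4, x_4 = 6/5

Row-reduce the augmented matrix:
R1 ← R1 / (-3).
R2 ← R2 + 4·R1.
R3 ← R3 + 1·R1.
R4 ← R4 − 3·R1.
R2 ← R2 / (-5).
R1 ← R1 + 1·R2.
R3 ← R3 − 1·R2.
R4 ← R4 − 8·R2.
R3 ← R3 / (18/5).
R1 ← R1 + 14/15·R3.
R2 ← R2 − 11/15·R3.
R4 ← R4 + 73/15·R3.
R4 ← R4 / (457/27).
R1 ← R1 + 10/27·R4.
R2 ← R2 + 50/27·R4.
R3 ← R3 − 8/9·R4.
Reading off the reduced rows gives x_1 = 9/5, x_2 = -2, x_3 = -5/4, x_4 = 6/5.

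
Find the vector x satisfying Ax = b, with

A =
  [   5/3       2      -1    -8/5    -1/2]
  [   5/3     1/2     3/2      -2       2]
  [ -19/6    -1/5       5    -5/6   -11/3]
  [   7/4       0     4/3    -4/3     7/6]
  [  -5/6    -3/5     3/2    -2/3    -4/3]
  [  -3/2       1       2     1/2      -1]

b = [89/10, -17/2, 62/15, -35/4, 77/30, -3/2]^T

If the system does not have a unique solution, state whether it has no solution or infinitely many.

no solution

Row-reduce:
R1 ← R1 / (5/3).
R2 ← R2 − 5/3·R1.
R3 ← R3 + 19/6·R1.
R4 ← R4 − 7/4·R1.
R5 ← R5 + 5/6·R1.
R6 ← R6 + 3/2·R1.
R2 ← R2 / (-3/2).
R1 ← R1 − 6/5·R2.
R3 ← R3 − 18/5·R2.
R4 ← R4 + 21/10·R2.
R5 ← R5 − 2/5·R2.
R6 ← R6 − 14/5·R2.
R3 ← R3 / (91/10).
R1 ← R1 − 7/5·R3.
R2 ← R2 + 5/3·R3.
R4 ← R4 + 67/60·R3.
R5 ← R5 − 5/3·R3.
R6 ← R6 − 173/30·R3.
R4 ← R4 / (25681/81900).
R1 ← R1 + 523/975·R4.
R2 ← R2 + 2533/4095·R4.
R3 ← R3 + 145/273·R4.
R5 ← R5 + 14089/20475·R4.
R6 ← R6 − 28178/20475·R4.
R5 ← R5 / (-24077/5052).
R1 ← R1 + 554/421·R5.
R2 ← R2 + 11735/2526·R5.
R3 ← R3 + 2209/842·R5.
R4 ← R4 + 2200/421·R5.
R6 ← R6 − 24077/2526·R5.
Row 6 reduces to 0 = -1/2, a contradiction. The system is inconsistent.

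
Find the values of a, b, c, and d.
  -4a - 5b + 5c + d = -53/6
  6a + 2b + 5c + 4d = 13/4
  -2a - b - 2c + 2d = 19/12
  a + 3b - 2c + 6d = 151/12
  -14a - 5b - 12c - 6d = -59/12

a = -2/3, b = 9/4, c = -1/4, d = 1

Row-reduce the augmented matrix:
R1 ← R1 / (-4).
R2 ← R2 − 6·R1.
R3 ← R3 + 2·R1.
R4 ← R4 − 1·R1.
R5 ← R5 + 14·R1.
R2 ← R2 / (-11/2).
R1 ← R1 − 5/4·R2.
R3 ← R3 − 3/2·R2.
R4 ← R4 − 7/4·R2.
R5 ← R5 − 25/2·R2.
R3 ← R3 / (-12/11).
R1 ← R1 − 35/22·R3.
R2 ← R2 + 25/11·R3.
R4 ← R4 − 71/22·R3.
R5 ← R5 + 12/11·R3.
R4 ← R4 / (135/8).
R1 ← R1 − 43/8·R4.
R2 ← R2 + 29/4·R4.
R3 ← R3 + 11/4·R4.
R5 reduces to 0 = 0, so the extra equation is consistent.
Reading off the reduced rows gives a = -2/3, b = 9/4, c = -1/4, d = 1.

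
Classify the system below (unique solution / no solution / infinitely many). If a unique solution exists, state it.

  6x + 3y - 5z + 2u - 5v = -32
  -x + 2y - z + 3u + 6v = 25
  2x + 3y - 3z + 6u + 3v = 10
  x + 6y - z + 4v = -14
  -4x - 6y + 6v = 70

Row-reduce the augmented matrix:
R1 ← R1 / (6).
R2 ← R2 + 1·R1.
R3 ← R3 − 2·R1.
R4 ← R4 − 1·R1.
R5 ← R5 + 4·R1.
R2 ← R2 / (5/2).
R1 ← R1 − 1/2·R2.
R3 ← R3 − 2·R2.
R4 ← R4 − 11/2·R2.
R5 ← R5 + 4·R2.
R3 ← R3 / (2/15).
R1 ← R1 + 7/15·R3.
R2 ← R2 + 11/15·R3.
R4 ← R4 − 58/15·R3.
R5 ← R5 + 94/15·R3.
R4 ← R4 / (-85).
R1 ← R1 − 9·R4.
R2 ← R2 − 16·R4.
R3 ← R3 − 20·R4.
R5 ← R5 − 132·R4.
R5 ← R5 / (156/85).
R1 ← R1 + 198/85·R5.
R2 ← R2 − 73/85·R5.
R3 ← R3 + 20/17·R5.
R4 ← R4 − 22/85·R5.
Reading off the reduced rows gives x = -1, y = -6, z = -3, u = 1, v = 5.

x = -1, y = -6, z = -3, u = 1, v = 5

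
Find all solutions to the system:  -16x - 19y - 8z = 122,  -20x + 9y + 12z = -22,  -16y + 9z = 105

x = -1, y = -6, z = 1

Row-reduce the augmented matrix:
R1 ← R1 / (-16).
R2 ← R2 + 20·R1.
R2 ← R2 / (131/4).
R1 ← R1 − 19/16·R2.
R3 ← R3 + 16·R2.
R3 ← R3 / (2587/131).
R1 ← R1 + 39/131·R3.
R2 ← R2 − 88/131·R3.
Reading off the reduced rows gives x = -1, y = -6, z = 1.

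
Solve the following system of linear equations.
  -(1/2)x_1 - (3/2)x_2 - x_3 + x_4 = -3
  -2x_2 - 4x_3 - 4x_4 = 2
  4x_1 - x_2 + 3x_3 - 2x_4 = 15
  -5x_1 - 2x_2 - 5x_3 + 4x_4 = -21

infinitely many solutions

Row-reduce:
R1 ← R1 / (-1/2).
R3 ← R3 − 4·R1.
R4 ← R4 + 5·R1.
R2 ← R2 / (-2).
R1 ← R1 − 3·R2.
R3 ← R3 + 13·R2.
R4 ← R4 − 13·R2.
R3 ← R3 / (21).
R1 ← R1 + 4·R3.
R2 ← R2 − 2·R3.
R4 ← R4 + 21·R3.
Rank is 3 with 4 unknowns, leaving x_4 free.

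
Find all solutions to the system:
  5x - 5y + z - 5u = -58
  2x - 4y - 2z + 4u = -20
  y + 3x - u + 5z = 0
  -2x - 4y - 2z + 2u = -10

Row-reduce the augmented matrix:
R1 ← R1 / (5).
R2 ← R2 − 2·R1.
R3 ← R3 − 3·R1.
R4 ← R4 + 2·R1.
R2 ← R2 / (-2).
R1 ← R1 + 1·R2.
R3 ← R3 − 4·R2.
R4 ← R4 + 6·R2.
R3 ← R3 / (-2/5).
R1 ← R1 − 7/5·R3.
R2 ← R2 − 6/5·R3.
R4 ← R4 − 28/5·R3.
R4 ← R4 / (178).
R1 ← R1 − 45·R4.
R2 ← R2 − 39·R4.
R3 ← R3 + 35·R4.
Reading off the reduced rows gives x = -4, y = 5, z = 2, u = 3.

x = -4, y = 5, z = 2, u = 3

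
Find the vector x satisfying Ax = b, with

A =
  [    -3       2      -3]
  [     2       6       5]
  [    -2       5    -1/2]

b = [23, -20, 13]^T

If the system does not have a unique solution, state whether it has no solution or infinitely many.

Row-reduce:
R1 ← R1 / (-3).
R2 ← R2 − 2·R1.
R3 ← R3 + 2·R1.
R2 ← R2 / (22/3).
R1 ← R1 + 2/3·R2.
R3 ← R3 − 11/3·R2.
Rank is 2 with 3 unknowns, leaving x_3 free.

infinitely many solutions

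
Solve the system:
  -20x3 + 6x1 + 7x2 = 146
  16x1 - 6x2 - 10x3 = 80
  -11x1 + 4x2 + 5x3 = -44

Row-reduce the augmented matrix:
R1 ← R1 / (6).
R2 ← R2 − 16·R1.
R3 ← R3 + 11·R1.
R2 ← R2 / (-74/3).
R1 ← R1 − 7/6·R2.
R3 ← R3 − 101/6·R2.
R3 ← R3 / (-155/74).
R1 ← R1 + 95/74·R3.
R2 ← R2 + 65/37·R3.
Reading off the reduced rows gives x1 = 2, x2 = 2, x3 = -6.

x1 = 2, x2 = 2, x3 = -6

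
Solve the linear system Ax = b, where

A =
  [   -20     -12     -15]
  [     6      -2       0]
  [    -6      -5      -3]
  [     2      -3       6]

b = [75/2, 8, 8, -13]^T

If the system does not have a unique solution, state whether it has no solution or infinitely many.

no solution

Row-reduce:
R1 ← R1 / (-20).
R2 ← R2 − 6·R1.
R3 ← R3 + 6·R1.
R4 ← R4 − 2·R1.
R2 ← R2 / (-28/5).
R1 ← R1 − 3/5·R2.
R3 ← R3 + 7/5·R2.
R4 ← R4 + 21/5·R2.
R3 ← R3 / (21/8).
R1 ← R1 − 15/56·R3.
R2 ← R2 − 45/56·R3.
R4 ← R4 − 63/8·R3.
Row 4 reduces to 0 = 1/2, a contradiction. The system is inconsistent.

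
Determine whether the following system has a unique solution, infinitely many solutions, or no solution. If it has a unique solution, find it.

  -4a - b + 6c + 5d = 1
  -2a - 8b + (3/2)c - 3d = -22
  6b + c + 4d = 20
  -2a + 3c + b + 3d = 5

Row-reduce:
R1 ← R1 / (-4).
R2 ← R2 + 2·R1.
R4 ← R4 + 2·R1.
R2 ← R2 / (-15/2).
R1 ← R1 − 1/4·R2.
R3 ← R3 − 6·R2.
R4 ← R4 − 3/2·R2.
R3 ← R3 / (-1/5).
R1 ← R1 + 31/20·R3.
R2 ← R2 − 1/5·R3.
R4 ← R4 + 3/10·R3.
Row 4 reduces to 0 = -3, a contradiction. The system is inconsistent.

no solution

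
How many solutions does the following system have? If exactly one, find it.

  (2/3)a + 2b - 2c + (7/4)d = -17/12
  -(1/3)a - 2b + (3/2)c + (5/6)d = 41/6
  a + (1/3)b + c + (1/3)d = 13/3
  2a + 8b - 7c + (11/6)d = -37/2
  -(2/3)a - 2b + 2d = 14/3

no solution

Row-reduce:
R1 ← R1 / (2/3).
R2 ← R2 + 1/3·R1.
R3 ← R3 − 1·R1.
R4 ← R4 − 2·R1.
R5 ← R5 + 2/3·R1.
R2 ← R2 / (-1).
R1 ← R1 − 3·R2.
R3 ← R3 + 8/3·R2.
R4 ← R4 − 2·R2.
R3 ← R3 / (8/3).
R1 ← R1 + 3/2·R3.
R2 ← R2 + 1/2·R3.
R5 ← R5 + 2·R3.
Swap R4 and R5.
R4 ← R4 / (-133/96).
R1 ← R1 − 499/128·R4.
R2 ← R2 + 383/128·R4.
R3 ← R3 + 493/192·R4.
Row 5 reduces to 0 = -2, a contradiction. The system is inconsistent.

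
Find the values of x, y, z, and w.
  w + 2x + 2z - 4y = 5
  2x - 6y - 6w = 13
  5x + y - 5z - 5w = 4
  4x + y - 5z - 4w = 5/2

Row-reduce the augmented matrix:
R1 ← R1 / (2).
R2 ← R2 − 2·R1.
R3 ← R3 − 5·R1.
R4 ← R4 − 4·R1.
R2 ← R2 / (-2).
R1 ← R1 + 2·R2.
R3 ← R3 − 11·R2.
R4 ← R4 − 9·R2.
R3 ← R3 / (-21).
R1 ← R1 − 3·R3.
R2 ← R2 − 1·R3.
R4 ← R4 + 18·R3.
R4 ← R4 / (27/14).
R1 ← R1 − 13/14·R4.
R2 ← R2 − 55/42·R4.
R3 ← R3 − 46/21·R4.
Reading off the reduced rows gives x = 1/2, y = -1, z = 1/2, w = -1.

x = 1/2, y = -1, z = 1/2, w = -1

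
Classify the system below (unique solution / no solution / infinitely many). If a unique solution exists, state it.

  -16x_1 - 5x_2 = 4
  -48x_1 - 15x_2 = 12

infinitely many solutions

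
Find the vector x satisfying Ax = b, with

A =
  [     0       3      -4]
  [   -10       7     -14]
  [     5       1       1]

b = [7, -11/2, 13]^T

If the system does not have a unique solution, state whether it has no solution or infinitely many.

Row-reduce:
Swap R1 and R2.
R1 ← R1 / (-10).
R3 ← R3 − 5·R1.
R2 ← R2 / (3).
R1 ← R1 + 7/10·R2.
R3 ← R3 − 9/2·R2.
Row 3 reduces to 0 = -1/4, a contradiction. The system is inconsistent.

no solution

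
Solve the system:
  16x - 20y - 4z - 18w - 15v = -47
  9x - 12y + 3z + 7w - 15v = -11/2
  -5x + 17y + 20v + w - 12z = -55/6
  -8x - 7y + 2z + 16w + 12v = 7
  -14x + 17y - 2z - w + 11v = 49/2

Row-reduce the augmented matrix:
R1 ← R1 / (16).
R2 ← R2 − 9·R1.
R3 ← R3 + 5·R1.
R4 ← R4 + 8·R1.
R5 ← R5 + 14·R1.
R2 ← R2 / (-3/4).
R1 ← R1 + 5/4·R2.
R3 ← R3 − 43/4·R2.
R4 ← R4 + 17·R2.
R5 ← R5 + 1/2·R2.
R3 ← R3 / (62).
R1 ← R1 + 9·R3.
R2 ← R2 + 7·R3.
R4 ← R4 + 119·R3.
R5 ← R5 + 9·R3.
R4 ← R4 / (30161/372).
R1 ← R1 − 1969/372·R4.
R2 ← R2 − 1621/372·R4.
R3 ← R3 − 1445/372·R4.
R5 ← R5 − 2527/372·R4.
R5 ← R5 / (-564461/60322).
R1 ← R1 + 94621/60322·R5.
R2 ← R2 + 7662/30161·R5.
R3 ← R3 + 41345/30161·R5.
R4 ← R4 − 1563/60322·R5.
Reading off the reduced rows gives x = -4/3, y = 1, z = 5/3, w = 1/2, v = -2/3.

x = -4/3, y = 1, z = 5/3, w = 1/2, v = -2/3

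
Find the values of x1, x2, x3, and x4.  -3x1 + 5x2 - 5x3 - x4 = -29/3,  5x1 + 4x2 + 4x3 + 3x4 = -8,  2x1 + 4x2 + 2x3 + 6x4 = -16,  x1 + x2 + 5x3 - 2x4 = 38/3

x1 = -1, x2 = -1, x3 = 2, x4 = -7/3

Row-reduce the augmented matrix:
R1 ← R1 / (-3).
R2 ← R2 − 5·R1.
R3 ← R3 − 2·R1.
R4 ← R4 − 1·R1.
R2 ← R2 / (37/3).
R1 ← R1 + 5/3·R2.
R3 ← R3 − 22/3·R2.
R4 ← R4 − 8/3·R2.
R3 ← R3 / (46/37).
R1 ← R1 − 40/37·R3.
R2 ← R2 + 13/37·R3.
R4 ← R4 − 158/37·R3.
R4 ← R4 / (-419/23).
R1 ← R1 + 79/23·R4.
R2 ← R2 − 32/23·R4.
R3 ← R3 − 84/23·R4.
Reading off the reduced rows gives x1 = -1, x2 = -1, x3 = 2, x4 = -7/3.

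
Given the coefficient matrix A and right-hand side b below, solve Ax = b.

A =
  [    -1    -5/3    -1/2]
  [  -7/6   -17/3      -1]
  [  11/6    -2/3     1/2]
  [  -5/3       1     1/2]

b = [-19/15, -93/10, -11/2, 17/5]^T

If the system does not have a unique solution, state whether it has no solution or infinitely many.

Row-reduce the augmented matrix:
R1 ← R1 / (-1).
R2 ← R2 + 7/6·R1.
R3 ← R3 − 11/6·R1.
R4 ← R4 + 5/3·R1.
R2 ← R2 / (-67/18).
R1 ← R1 − 5/3·R2.
R3 ← R3 + 67/18·R2.
R4 ← R4 − 34/9·R2.
Swap R3 and R4.
R3 ← R3 / (61/67).
R1 ← R1 − 21/67·R3.
R2 ← R2 − 15/134·R3.
R4 reduces to 0 = 0, so the extra equation is consistent.
Reading off the reduced rows gives x_1 = -7/5, x_2 = 12/5, x_3 = -8/3.

x_1 = -7/5, x_2 = 12/5, x_3 = -8/3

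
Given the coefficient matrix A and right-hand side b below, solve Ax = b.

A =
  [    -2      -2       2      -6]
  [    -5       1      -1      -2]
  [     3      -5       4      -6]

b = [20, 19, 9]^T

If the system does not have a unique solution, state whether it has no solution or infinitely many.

Row-reduce:
R1 ← R1 / (-2).
R2 ← R2 + 5·R1.
R3 ← R3 − 3·R1.
R2 ← R2 / (6).
R1 ← R1 − 1·R2.
R3 ← R3 + 8·R2.
R3 ← R3 / (-1).
R2 ← R2 + 1·R3.
Rank is 3 with 4 unknowns, leaving x_4 free.

infinitely many solutions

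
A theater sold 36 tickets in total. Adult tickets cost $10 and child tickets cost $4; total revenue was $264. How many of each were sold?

adult tickets: 20, child tickets: 16

Let a = adult tickets, c = child tickets.
  a + c = 36
  10a + 4c = 264
From equation 1: a = 36 − c.
Substitute into equation 2 and solve: c = 16.
Then a = 20.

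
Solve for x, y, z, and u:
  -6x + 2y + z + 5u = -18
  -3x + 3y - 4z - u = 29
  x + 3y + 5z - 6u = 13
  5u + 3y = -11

x = 0, y = 3, z = -4, u = -4

Row-reduce the augmented matrix:
R1 ← R1 / (-6).
R2 ← R2 + 3·R1.
R3 ← R3 − 1·R1.
R2 ← R2 / (2).
R1 ← R1 + 1/3·R2.
R3 ← R3 − 10/3·R2.
R4 ← R4 − 3·R2.
R3 ← R3 / (38/3).
R1 ← R1 + 11/12·R3.
R2 ← R2 + 9/4·R3.
R4 ← R4 − 27/4·R3.
R4 ← R4 / (188/19).
R1 ← R1 + 26/19·R4.
R2 ← R2 + 31/19·R4.
R3 ← R3 − 1/19·R4.
Reading off the reduced rows gives x = 0, y = 3, z = -4, u = -4.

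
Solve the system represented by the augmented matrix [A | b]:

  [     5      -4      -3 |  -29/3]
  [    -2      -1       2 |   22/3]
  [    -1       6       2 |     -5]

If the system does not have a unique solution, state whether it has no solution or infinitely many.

Row-reduce the augmented matrix:
R1 ← R1 / (5).
R2 ← R2 + 2·R1.
R3 ← R3 + 1·R1.
R2 ← R2 / (-13/5).
R1 ← R1 + 4/5·R2.
R3 ← R3 − 26/5·R2.
R3 ← R3 / (3).
R1 ← R1 + 11/13·R3.
R2 ← R2 + 4/13·R3.
Reading off the reduced rows gives x_1 = -3, x_2 = -4/3, x_3 = 0.

x_1 = -3, x_2 = -4/3, x_3 = 0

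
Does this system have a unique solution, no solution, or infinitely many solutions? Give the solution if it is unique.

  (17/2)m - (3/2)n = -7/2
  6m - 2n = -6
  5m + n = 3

Row-reduce:
R1 ← R1 / (17/2).
R2 ← R2 − 6·R1.
R3 ← R3 − 5·R1.
R2 ← R2 / (-16/17).
R1 ← R1 + 3/17·R2.
R3 ← R3 − 32/17·R2.
Row 3 reduces to 0 = -2, a contradiction. The system is inconsistent.

no solution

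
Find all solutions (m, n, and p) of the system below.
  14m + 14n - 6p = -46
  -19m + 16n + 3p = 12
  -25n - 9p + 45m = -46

Row-reduce:
R1 ← R1 / (14).
R2 ← R2 + 19·R1.
R3 ← R3 − 45·R1.
R2 ← R2 / (35).
R1 ← R1 − 1·R2.
R3 ← R3 + 70·R2.
Row 3 reduces to 0 = 1, a contradiction. The system is inconsistent.

no solution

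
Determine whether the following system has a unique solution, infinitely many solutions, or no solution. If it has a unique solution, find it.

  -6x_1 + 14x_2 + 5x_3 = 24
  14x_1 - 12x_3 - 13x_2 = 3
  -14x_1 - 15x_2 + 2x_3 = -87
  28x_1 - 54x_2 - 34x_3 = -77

no solution

Row-reduce:
R1 ← R1 / (-6).
R2 ← R2 − 14·R1.
R3 ← R3 + 14·R1.
R4 ← R4 − 28·R1.
R2 ← R2 / (59/3).
R1 ← R1 + 7/3·R2.
R3 ← R3 + 143/3·R2.
R4 ← R4 − 34/3·R2.
R3 ← R3 / (-618/59).
R1 ← R1 + 103/118·R3.
R2 ← R2 + 1/59·R3.
R4 ← R4 + 618/59·R3.
Row 4 reduces to 0 = 1, a contradiction. The system is inconsistent.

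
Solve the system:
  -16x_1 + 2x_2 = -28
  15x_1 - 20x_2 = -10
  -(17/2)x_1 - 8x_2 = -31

no solution

Row-reduce:
R1 ← R1 / (-16).
R2 ← R2 − 15·R1.
R3 ← R3 + 17/2·R1.
R2 ← R2 / (-145/8).
R1 ← R1 + 1/8·R2.
R3 ← R3 + 145/16·R2.
Row 3 reduces to 0 = 2, a contradiction. The system is inconsistent.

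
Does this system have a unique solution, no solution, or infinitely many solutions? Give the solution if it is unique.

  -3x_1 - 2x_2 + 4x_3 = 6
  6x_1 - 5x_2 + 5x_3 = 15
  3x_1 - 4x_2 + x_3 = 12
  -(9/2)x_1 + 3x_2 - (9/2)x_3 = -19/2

Row-reduce:
R1 ← R1 / (-3).
R2 ← R2 − 6·R1.
R3 ← R3 − 3·R1.
R4 ← R4 + 9/2·R1.
R2 ← R2 / (-9).
R1 ← R1 − 2/3·R2.
R3 ← R3 + 6·R2.
R4 ← R4 − 6·R2.
R3 ← R3 / (-11/3).
R1 ← R1 + 10/27·R3.
R2 ← R2 + 13/9·R3.
R4 ← R4 + 11/6·R3.
Row 4 reduces to 0 = -1/2, a contradiction. The system is inconsistent.

no solution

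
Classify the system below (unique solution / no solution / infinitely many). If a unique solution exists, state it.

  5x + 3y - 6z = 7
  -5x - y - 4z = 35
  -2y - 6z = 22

Row-reduce the augmented matrix:
R1 ← R1 / (5).
R2 ← R2 + 5·R1.
R2 ← R2 / (2).
R1 ← R1 − 3/5·R2.
R3 ← R3 + 2·R2.
R3 ← R3 / (-16).
R1 ← R1 − 9/5·R3.
R2 ← R2 + 5·R3.
Reading off the reduced rows gives x = -4, y = 1, z = -4.

x = -4, y = 1, z = -4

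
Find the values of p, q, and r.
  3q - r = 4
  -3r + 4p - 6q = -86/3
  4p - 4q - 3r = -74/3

p = -8/3, q = 2, r = 2

Row-reduce the augmented matrix:
Swap R1 and R2.
R1 ← R1 / (4).
R3 ← R3 − 4·R1.
R2 ← R2 / (3).
R1 ← R1 + 3/2·R2.
R3 ← R3 − 2·R2.
R3 ← R3 / (2/3).
R1 ← R1 + 5/4·R3.
R2 ← R2 + 1/3·R3.
Reading off the reduced rows gives p = -8/3, q = 2, r = 2.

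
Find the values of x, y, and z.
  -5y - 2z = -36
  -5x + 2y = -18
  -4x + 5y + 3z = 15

x = 6, y = 6, z = 3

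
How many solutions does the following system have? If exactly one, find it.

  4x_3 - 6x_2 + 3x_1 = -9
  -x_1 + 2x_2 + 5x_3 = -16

infinitely many solutions

Row-reduce:
R1 ← R1 / (3).
R2 ← R2 + 1·R1.
R2 ← R2 / (19/3).
R1 ← R1 − 4/3·R2.
Rank is 2 with 3 unknowns, leaving x_2 free.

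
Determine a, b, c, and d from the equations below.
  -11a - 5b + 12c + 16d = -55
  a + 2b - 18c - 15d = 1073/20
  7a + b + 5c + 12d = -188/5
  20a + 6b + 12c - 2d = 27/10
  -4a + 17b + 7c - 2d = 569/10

a = -4/5, b = 3, c = -2/5, d = -11/4

Row-reduce the augmented matrix:
R1 ← R1 / (-11).
R2 ← R2 − 1·R1.
R3 ← R3 − 7·R1.
R4 ← R4 − 20·R1.
R5 ← R5 + 4·R1.
R2 ← R2 / (17/11).
R1 ← R1 − 5/11·R2.
R3 ← R3 + 24/11·R2.
R4 ← R4 + 34/11·R2.
R5 ← R5 − 207/11·R2.
R3 ← R3 / (-191/17).
R1 ← R1 − 66/17·R3.
R2 ← R2 + 186/17·R3.
R5 ← R5 − 3545/17·R3.
Swap R4 and R5.
R4 ← R4 / (40853/191).
R1 ← R1 − 685/191·R4.
R2 ← R2 + 2243/191·R4.
R3 ← R3 + 52/191·R4.
R5 reduces to 0 = 0, so the extra equation is consistent.
Reading off the reduced rows gives a = -4/5, b = 3, c = -2/5, d = -11/4.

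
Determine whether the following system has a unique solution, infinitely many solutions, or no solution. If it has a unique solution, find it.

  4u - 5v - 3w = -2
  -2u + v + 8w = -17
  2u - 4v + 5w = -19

infinitely many solutions

Row-reduce:
R1 ← R1 / (4).
R2 ← R2 + 2·R1.
R3 ← R3 − 2·R1.
R2 ← R2 / (-3/2).
R1 ← R1 + 5/4·R2.
R3 ← R3 + 3/2·R2.
Rank is 2 with 3 unknowns, leaving w free.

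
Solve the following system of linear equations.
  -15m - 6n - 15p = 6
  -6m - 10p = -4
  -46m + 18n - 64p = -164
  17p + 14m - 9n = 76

Row-reduce the augmented matrix:
R1 ← R1 / (-15).
R2 ← R2 + 6·R1.
R3 ← R3 + 46·R1.
R4 ← R4 − 14·R1.
R2 ← R2 / (12/5).
R1 ← R1 − 2/5·R2.
R3 ← R3 − 182/5·R2.
R4 ← R4 + 73/5·R2.
R3 ← R3 / (128/3).
R1 ← R1 − 5/3·R3.
R2 ← R2 + 5/3·R3.
R4 ← R4 + 64/3·R3.
R4 reduces to 0 = 0, so the extra equation is consistent.
Reading off the reduced rows gives m = 4, n = -6, p = -2.

m = 4, n = -6, p = -2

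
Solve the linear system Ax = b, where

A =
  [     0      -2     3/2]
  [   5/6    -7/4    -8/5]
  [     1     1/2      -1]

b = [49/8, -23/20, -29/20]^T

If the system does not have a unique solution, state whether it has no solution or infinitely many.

x_1 = 9/5, x_2 = -1, x_3 = 11/4

Row-reduce the augmented matrix:
Swap R1 and R2.
R1 ← R1 / (5/6).
R3 ← R3 − 1·R1.
R2 ← R2 / (-2).
R1 ← R1 + 21/10·R2.
R3 ← R3 − 13/5·R2.
R3 ← R3 / (287/100).
R1 ← R1 + 699/200·R3.
R2 ← R2 + 3/4·R3.
Reading off the reduced rows gives x_1 = 9/5, x_2 = -1, x_3 = 11/4.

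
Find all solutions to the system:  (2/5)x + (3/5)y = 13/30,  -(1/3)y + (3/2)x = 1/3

x = 1/3, y = 1/2

Row-reduce the augmented matrix:
R1 ← R1 / (2/5).
R2 ← R2 − 3/2·R1.
R2 ← R2 / (-31/12).
R1 ← R1 − 3/2·R2.
Reading off the reduced rows gives x = 1/3, y = 1/2.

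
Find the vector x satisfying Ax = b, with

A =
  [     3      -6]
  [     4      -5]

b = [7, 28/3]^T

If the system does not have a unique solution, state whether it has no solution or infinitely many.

x_1 = 7/3, x_2 = 0

Row-reduce the augmented matrix:
R1 ← R1 / (3).
R2 ← R2 − 4·R1.
R2 ← R2 / (3).
R1 ← R1 + 2·R2.
Reading off the reduced rows gives x_1 = 7/3, x_2 = 0.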